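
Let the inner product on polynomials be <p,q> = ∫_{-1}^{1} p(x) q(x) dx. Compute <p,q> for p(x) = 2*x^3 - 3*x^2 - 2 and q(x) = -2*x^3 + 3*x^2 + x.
<p,q> = -278/35

Expand the product: p(x)·q(x) = -4*x^6 + 12*x^5 - 7*x^4 + x^3 - 6*x^2 - 2*x.
∫_{-1}^{1} of each monomial x^k gives [2/(k+1) if k even, 0 if k odd]. Integrating term-by-term (or equivalently evaluating the antiderivative F(x) = -4*x^7/7 + 2*x^6 - 7*x^5/5 + x^4/4 - 2*x^3 - x^2 at the endpoints):
  F(1) − F(−1) = -381/140 − (731/140) = -278/35.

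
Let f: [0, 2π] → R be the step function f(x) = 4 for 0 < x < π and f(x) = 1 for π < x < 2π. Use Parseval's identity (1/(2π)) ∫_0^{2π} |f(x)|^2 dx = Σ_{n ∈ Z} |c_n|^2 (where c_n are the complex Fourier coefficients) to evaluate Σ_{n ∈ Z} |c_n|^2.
Σ |c_n|^2 = 17/2

Parseval equates the L^2 energy of f (normalised by 1/(2π)) with the ℓ^2 sum of its Fourier coefficients: (1/(2π)) ∫_0^{2π} |f|^2 = Σ |c_n|^2.
Compute the left side: (1/(2π)) [∫_0^π 4^2 dx + ∫_π^{2π} 1^2 dx] = (1/(2π)) · (16π + 1π) = (16 + 1)/2 = 17/2.
So Σ_{n ∈ Z} |c_n|^2 = 17/2.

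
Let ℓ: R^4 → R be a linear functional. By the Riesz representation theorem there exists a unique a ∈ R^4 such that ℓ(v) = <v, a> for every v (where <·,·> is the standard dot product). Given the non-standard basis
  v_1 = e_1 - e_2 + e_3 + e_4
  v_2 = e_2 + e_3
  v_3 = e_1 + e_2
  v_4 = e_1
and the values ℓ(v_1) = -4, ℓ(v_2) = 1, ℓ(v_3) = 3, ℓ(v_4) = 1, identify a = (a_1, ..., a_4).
a = (1, 2, -1, -2)

Write a = (a_1, ..., a_4) in the standard basis. For each basis vector v_i, ℓ(v_i) = <v_i, a> is a linear equation in the a_j's. Collect the n equations into a matrix system V a = ℓ, where row i of V is v_i (expressed in the standard basis). Since V is invertible (lower-triangular with 1s on the diagonal, up to permutation), solve by back-substitution:
  V =
[[1, -1, 1, 1],
 [0, 1, 1, 0],
 [1, 1, 0, 0],
 [1, 0, 0, 0]]
  V a = (-4, 1, 3, 1)
Solving gives a = (1, 2, -1, -2).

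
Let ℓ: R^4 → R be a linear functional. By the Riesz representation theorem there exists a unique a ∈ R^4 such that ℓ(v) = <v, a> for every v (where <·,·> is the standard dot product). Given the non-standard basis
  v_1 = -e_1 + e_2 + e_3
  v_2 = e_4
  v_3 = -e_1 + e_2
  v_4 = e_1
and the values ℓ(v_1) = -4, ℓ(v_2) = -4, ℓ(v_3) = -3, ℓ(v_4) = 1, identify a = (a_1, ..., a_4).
a = (1, -2, -1, -4)

Write a = (a_1, ..., a_4) in the standard basis. For each basis vector v_i, ℓ(v_i) = <v_i, a> is a linear equation in the a_j's. Collect the n equations into a matrix system V a = ℓ, where row i of V is v_i (expressed in the standard basis). Since V is invertible (lower-triangular with 1s on the diagonal, up to permutation), solve by back-substitution:
  V =
[[-1, 1, 1, 0],
 [0, 0, 0, 1],
 [-1, 1, 0, 0],
 [1, 0, 0, 0]]
  V a = (-4, -4, -3, 1)
Solving gives a = (1, -2, -1, -4).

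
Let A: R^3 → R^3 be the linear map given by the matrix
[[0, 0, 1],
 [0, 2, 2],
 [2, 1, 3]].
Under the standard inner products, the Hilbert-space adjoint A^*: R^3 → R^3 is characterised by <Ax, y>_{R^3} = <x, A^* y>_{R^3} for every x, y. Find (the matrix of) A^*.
A^* = A^T =
[[0, 0, 2],
 [0, 2, 1],
 [1, 2, 3]]

For real matrices with standard dot products, the defining identity <Ax, y> = <x, A^* y> gives (Ax)^T y = x^T (A^*) y, i.e. x^T A^T y = x^T (A^*) y. Since this holds for all x, y, we must have A^* = A^T. Therefore
A^* =
[[0, 0, 2],
 [0, 2, 1],
 [1, 2, 3]].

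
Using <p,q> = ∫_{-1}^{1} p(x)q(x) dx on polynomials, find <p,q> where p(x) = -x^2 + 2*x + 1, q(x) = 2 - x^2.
<p,q> = 12/5

Expand the product: p(x)·q(x) = x^4 - 2*x^3 - 3*x^2 + 4*x + 2.
∫_{-1}^{1} of each monomial x^k gives [2/(k+1) if k even, 0 if k odd]. Integrating term-by-term (or equivalently evaluating the antiderivative F(x) = x^5/5 - x^4/2 - x^3 + 2*x^2 + 2*x at the endpoints):
  F(1) − F(−1) = 27/10 − (3/10) = 12/5.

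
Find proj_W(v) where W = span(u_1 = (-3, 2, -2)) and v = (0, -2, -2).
proj_W(v) = (0, 0, 0)

Set up U = [u_1 | ... | u_1] ∈ R^(3×1). The projector onto W = col(U) is P = U (U^T U)^(-1) U^T.
Compute U^T U =
  [17],
and U^T v = (0).
Solve U^T U · c = U^T v for the coefficients: c = (0). The projection is proj_W(v) = U c.
Check: (v - proj_W(v)) · u_1 = 0  (should be 0).
Result: proj_W(v) = (0, 0, 0).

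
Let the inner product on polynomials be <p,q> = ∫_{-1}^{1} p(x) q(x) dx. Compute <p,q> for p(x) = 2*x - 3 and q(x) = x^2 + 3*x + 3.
<p,q> = -16

Expand the product: p(x)·q(x) = 2*x^3 + 3*x^2 - 3*x - 9.
∫_{-1}^{1} of each monomial x^k gives [2/(k+1) if k even, 0 if k odd]. Integrating term-by-term (or equivalently evaluating the antiderivative F(x) = x^4/2 + x^3 - 3*x^2/2 - 9*x at the endpoints):
  F(1) − F(−1) = -9 − (7) = -16.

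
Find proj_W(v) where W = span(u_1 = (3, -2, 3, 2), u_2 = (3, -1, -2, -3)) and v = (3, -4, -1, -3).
proj_W(v) = (840/199, -1048/597, -640/597, -1480/597)

Set up U = [u_1 | ... | u_2] ∈ R^(4×2). The projector onto W = col(U) is P = U (U^T U)^(-1) U^T.
Compute U^T U =
  [26, -1]
  [-1, 23],
and U^T v = (8, 24).
Solve U^T U · c = U^T v for the coefficients: c = (208/597, 632/597). The projection is proj_W(v) = U c.
Check: (v - proj_W(v)) · u_1 = 0  (should be 0).
Check: (v - proj_W(v)) · u_2 = 0  (should be 0).
Result: proj_W(v) = (840/199, -1048/597, -640/597, -1480/597).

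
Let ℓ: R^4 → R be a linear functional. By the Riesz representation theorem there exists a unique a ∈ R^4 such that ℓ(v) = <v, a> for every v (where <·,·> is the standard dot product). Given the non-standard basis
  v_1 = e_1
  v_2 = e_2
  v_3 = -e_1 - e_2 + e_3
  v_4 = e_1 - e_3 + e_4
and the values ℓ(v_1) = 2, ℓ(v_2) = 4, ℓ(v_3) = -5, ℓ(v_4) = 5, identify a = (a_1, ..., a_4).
a = (2, 4, 1, 4)

Write a = (a_1, ..., a_4) in the standard basis. For each basis vector v_i, ℓ(v_i) = <v_i, a> is a linear equation in the a_j's. Collect the n equations into a matrix system V a = ℓ, where row i of V is v_i (expressed in the standard basis). Since V is invertible (lower-triangular with 1s on the diagonal, up to permutation), solve by back-substitution:
  V =
[[1, 0, 0, 0],
 [0, 1, 0, 0],
 [-1, -1, 1, 0],
 [1, 0, -1, 1]]
  V a = (2, 4, -5, 5)
Solving gives a = (2, 4, 1, 4).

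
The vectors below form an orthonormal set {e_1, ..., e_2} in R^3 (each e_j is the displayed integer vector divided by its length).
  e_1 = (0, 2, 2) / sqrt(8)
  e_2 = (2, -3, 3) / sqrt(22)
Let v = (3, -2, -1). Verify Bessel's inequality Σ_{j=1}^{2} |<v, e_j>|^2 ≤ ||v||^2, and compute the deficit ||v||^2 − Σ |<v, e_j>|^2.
Σ |<v, e_j>|^2 = 90/11; ||v||^2 = 14; deficit = 64/11

Write each e_j = u_j / sqrt(<u_j, u_j>) where u_j is the displayed integer vector. Then <v, e_j> = <v, u_j> / sqrt(<u_j, u_j>), so |<v, e_j>|^2 = <v, u_j>^2 / <u_j, u_j>.
Coefficients: <v, e_1> = -6/sqrt(8), <v, e_2> = 9/sqrt(22).
Square and sum: Σ |<v, e_j>|^2 = 90/11.
Compute ||v||^2 = v·v = 14.
Deficit = 14 − 90/11 = 64/11 ≥ 0, confirming Bessel's inequality. (The deficit equals ||v − Σ <v,e_j> e_j||^2, the squared distance from v to span{e_j}.)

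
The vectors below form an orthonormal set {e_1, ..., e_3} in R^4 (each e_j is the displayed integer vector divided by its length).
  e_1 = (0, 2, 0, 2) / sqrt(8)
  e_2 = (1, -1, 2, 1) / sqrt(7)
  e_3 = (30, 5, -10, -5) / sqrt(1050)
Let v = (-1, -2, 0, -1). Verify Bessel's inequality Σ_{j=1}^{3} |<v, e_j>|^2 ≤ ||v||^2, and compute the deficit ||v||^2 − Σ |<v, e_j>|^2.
Σ |<v, e_j>|^2 = 17/3; ||v||^2 = 6; deficit = 1/3

Write each e_j = u_j / sqrt(<u_j, u_j>) where u_j is the displayed integer vector. Then <v, e_j> = <v, u_j> / sqrt(<u_j, u_j>), so |<v, e_j>|^2 = <v, u_j>^2 / <u_j, u_j>.
Coefficients: <v, e_1> = -6/sqrt(8), <v, e_2> = 0/sqrt(7), <v, e_3> = -35/sqrt(1050).
Square and sum: Σ |<v, e_j>|^2 = 17/3.
Compute ||v||^2 = v·v = 6.
Deficit = 6 − 17/3 = 1/3 ≥ 0, confirming Bessel's inequality. (The deficit equals ||v − Σ <v,e_j> e_j||^2, the squared distance from v to span{e_j}.)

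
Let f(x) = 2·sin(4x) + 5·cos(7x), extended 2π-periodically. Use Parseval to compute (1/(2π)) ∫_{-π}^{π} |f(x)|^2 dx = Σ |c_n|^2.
Σ |c_n|^2 = 29/2

Expand |f|^2 and use orthogonality of {sin(nx), cos(mx)} on [-π, π]:
  ∫_{-π}^{π} sin(nx)^2 dx = π, ∫ cos(mx)^2 dx = π, and cross terms integrate to 0.
So ∫_{-π}^{π} f(x)^2 dx = 2^2 · π + 5^2 · π = (4 + 25)π.
Divide by 2π: (4 + 25)/2 = 29/2.
By Parseval, this equals Σ |c_n|^2.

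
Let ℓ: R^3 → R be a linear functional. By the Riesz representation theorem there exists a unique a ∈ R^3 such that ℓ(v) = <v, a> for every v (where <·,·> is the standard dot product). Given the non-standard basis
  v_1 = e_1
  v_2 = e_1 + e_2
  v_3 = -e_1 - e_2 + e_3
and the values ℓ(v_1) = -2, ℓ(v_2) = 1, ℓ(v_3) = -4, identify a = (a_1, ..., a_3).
a = (-2, 3, -3)

Write a = (a_1, ..., a_3) in the standard basis. For each basis vector v_i, ℓ(v_i) = <v_i, a> is a linear equation in the a_j's. Collect the n equations into a matrix system V a = ℓ, where row i of V is v_i (expressed in the standard basis). Since V is invertible (lower-triangular with 1s on the diagonal, up to permutation), solve by back-substitution:
  V =
[[1, 0, 0],
 [1, 1, 0],
 [-1, -1, 1]]
  V a = (-2, 1, -4)
Solving gives a = (-2, 3, -3).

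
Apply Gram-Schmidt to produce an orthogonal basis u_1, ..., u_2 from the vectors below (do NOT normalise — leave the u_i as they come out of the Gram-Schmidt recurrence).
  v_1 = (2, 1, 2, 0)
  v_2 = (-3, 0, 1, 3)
Orthogonal basis:
  u_1 = (2, 1, 2, 0)
  u_2 = (-19/9, 4/9, 17/9, 3)

Apply the Gram-Schmidt recurrence
  u_1 = v_1
  u_i = v_i − Σ_{j<i} ((v_i · u_j) / (u_j · u_j)) · u_j.

Step by step this gives:
  u_1 = (2, 1, 2, 0)
  u_2 = (-19/9, 4/9, 17/9, 3)

Orthogonality check:
  u_2 · u_1 = 0 (should be 0)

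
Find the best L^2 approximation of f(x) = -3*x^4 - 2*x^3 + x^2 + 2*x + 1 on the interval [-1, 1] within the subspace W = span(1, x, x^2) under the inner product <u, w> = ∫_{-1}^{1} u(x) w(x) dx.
g(x) = -11*x^2/7 + 4*x/5 + 44/35

The best approximation g ∈ W is the orthogonal projection of f onto W. Writing g = a_0 + a_1 x + a_2 x^2, the coefficients solve the normal equations G · a = b where
  G_{ij} = <φ_i, φ_j> and b_i = <f, φ_i>, with φ_0 = 1, φ_1 = x, φ_2 = x^2.
G =
  [2, 0, 2/3]
  [0, 2/3, 0]
  [2/3, 0, 2/5],
b = (22/15, 8/15, 22/105).
Solving gives a_0 = 44/35, a_1 = 4/5, a_2 = -11/7, so
  g(x) = -11*x^2/7 + 4*x/5 + 44/35.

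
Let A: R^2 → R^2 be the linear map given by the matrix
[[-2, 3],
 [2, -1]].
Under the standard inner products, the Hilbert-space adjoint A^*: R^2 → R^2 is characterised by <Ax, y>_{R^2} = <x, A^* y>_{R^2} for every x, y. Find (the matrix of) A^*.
A^* = A^T =
[[-2, 2],
 [3, -1]]

For real matrices with standard dot products, the defining identity <Ax, y> = <x, A^* y> gives (Ax)^T y = x^T (A^*) y, i.e. x^T A^T y = x^T (A^*) y. Since this holds for all x, y, we must have A^* = A^T. Therefore
A^* =
[[-2, 2],
 [3, -1]].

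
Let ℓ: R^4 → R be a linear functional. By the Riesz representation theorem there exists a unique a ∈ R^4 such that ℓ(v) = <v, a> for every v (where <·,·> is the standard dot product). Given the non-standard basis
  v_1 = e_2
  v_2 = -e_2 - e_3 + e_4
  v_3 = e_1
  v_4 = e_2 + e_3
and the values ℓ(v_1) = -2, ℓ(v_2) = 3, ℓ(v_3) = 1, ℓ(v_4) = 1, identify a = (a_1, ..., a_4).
a = (1, -2, 3, 4)

Write a = (a_1, ..., a_4) in the standard basis. For each basis vector v_i, ℓ(v_i) = <v_i, a> is a linear equation in the a_j's. Collect the n equations into a matrix system V a = ℓ, where row i of V is v_i (expressed in the standard basis). Since V is invertible (lower-triangular with 1s on the diagonal, up to permutation), solve by back-substitution:
  V =
[[0, 1, 0, 0],
 [0, -1, -1, 1],
 [1, 0, 0, 0],
 [0, 1, 1, 0]]
  V a = (-2, 3, 1, 1)
Solving gives a = (1, -2, 3, 4).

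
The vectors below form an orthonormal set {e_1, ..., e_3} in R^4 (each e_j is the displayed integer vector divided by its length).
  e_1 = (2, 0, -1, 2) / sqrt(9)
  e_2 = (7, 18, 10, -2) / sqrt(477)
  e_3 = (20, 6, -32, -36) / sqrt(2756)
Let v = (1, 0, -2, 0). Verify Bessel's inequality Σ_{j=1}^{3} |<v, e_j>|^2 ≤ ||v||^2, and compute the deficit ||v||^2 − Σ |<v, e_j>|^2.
Σ |<v, e_j>|^2 = 61/13; ||v||^2 = 5; deficit = 4/13

Write each e_j = u_j / sqrt(<u_j, u_j>) where u_j is the displayed integer vector. Then <v, e_j> = <v, u_j> / sqrt(<u_j, u_j>), so |<v, e_j>|^2 = <v, u_j>^2 / <u_j, u_j>.
Coefficients: <v, e_1> = 4/sqrt(9), <v, e_2> = -13/sqrt(477), <v, e_3> = 84/sqrt(2756).
Square and sum: Σ |<v, e_j>|^2 = 61/13.
Compute ||v||^2 = v·v = 5.
Deficit = 5 − 61/13 = 4/13 ≥ 0, confirming Bessel's inequality. (The deficit equals ||v − Σ <v,e_j> e_j||^2, the squared distance from v to span{e_j}.)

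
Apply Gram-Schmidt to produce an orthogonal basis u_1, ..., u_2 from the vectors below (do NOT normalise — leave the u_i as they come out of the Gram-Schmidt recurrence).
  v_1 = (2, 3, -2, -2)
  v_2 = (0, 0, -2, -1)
Orthogonal basis:
  u_1 = (2, 3, -2, -2)
  u_2 = (-4/7, -6/7, -10/7, -3/7)

Apply the Gram-Schmidt recurrence
  u_1 = v_1
  u_i = v_i − Σ_{j<i} ((v_i · u_j) / (u_j · u_j)) · u_j.

Step by step this gives:
  u_1 = (2, 3, -2, -2)
  u_2 = (-4/7, -6/7, -10/7, -3/7)

Orthogonality check:
  u_2 · u_1 = 0 (should be 0)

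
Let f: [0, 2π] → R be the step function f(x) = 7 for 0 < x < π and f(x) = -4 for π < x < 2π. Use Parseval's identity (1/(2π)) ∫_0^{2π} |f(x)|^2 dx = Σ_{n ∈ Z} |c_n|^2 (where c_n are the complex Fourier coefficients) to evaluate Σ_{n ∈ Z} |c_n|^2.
Σ |c_n|^2 = 65/2

Parseval equates the L^2 energy of f (normalised by 1/(2π)) with the ℓ^2 sum of its Fourier coefficients: (1/(2π)) ∫_0^{2π} |f|^2 = Σ |c_n|^2.
Compute the left side: (1/(2π)) [∫_0^π 7^2 dx + ∫_π^{2π} (-4)^2 dx] = (1/(2π)) · (49π + 16π) = (49 + 16)/2 = 65/2.
So Σ_{n ∈ Z} |c_n|^2 = 65/2.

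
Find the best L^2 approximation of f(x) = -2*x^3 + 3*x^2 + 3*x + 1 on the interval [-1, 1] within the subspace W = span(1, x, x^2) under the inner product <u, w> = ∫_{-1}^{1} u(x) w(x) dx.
g(x) = 3*x^2 + 9*x/5 + 1

The best approximation g ∈ W is the orthogonal projection of f onto W. Writing g = a_0 + a_1 x + a_2 x^2, the coefficients solve the normal equations G · a = b where
  G_{ij} = <φ_i, φ_j> and b_i = <f, φ_i>, with φ_0 = 1, φ_1 = x, φ_2 = x^2.
G =
  [2, 0, 2/3]
  [0, 2/3, 0]
  [2/3, 0, 2/5],
b = (4, 6/5, 28/15).
Solving gives a_0 = 1, a_1 = 9/5, a_2 = 3, so
  g(x) = 3*x^2 + 9*x/5 + 1.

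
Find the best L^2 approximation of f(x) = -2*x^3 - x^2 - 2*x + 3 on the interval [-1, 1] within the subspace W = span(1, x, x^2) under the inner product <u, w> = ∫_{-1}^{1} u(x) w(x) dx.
g(x) = -x^2 - 16*x/5 + 3

The best approximation g ∈ W is the orthogonal projection of f onto W. Writing g = a_0 + a_1 x + a_2 x^2, the coefficients solve the normal equations G · a = b where
  G_{ij} = <φ_i, φ_j> and b_i = <f, φ_i>, with φ_0 = 1, φ_1 = x, φ_2 = x^2.
G =
  [2, 0, 2/3]
  [0, 2/3, 0]
  [2/3, 0, 2/5],
b = (16/3, -32/15, 8/5).
Solving gives a_0 = 3, a_1 = -16/5, a_2 = -1, so
  g(x) = -x^2 - 16*x/5 + 3.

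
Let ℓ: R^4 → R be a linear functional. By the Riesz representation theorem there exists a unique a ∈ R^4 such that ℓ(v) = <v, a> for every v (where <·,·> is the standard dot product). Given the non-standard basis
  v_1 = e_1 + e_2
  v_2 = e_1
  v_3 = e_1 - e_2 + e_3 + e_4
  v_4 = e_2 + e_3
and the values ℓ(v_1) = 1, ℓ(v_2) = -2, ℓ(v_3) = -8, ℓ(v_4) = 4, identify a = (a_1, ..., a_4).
a = (-2, 3, 1, -4)

Write a = (a_1, ..., a_4) in the standard basis. For each basis vector v_i, ℓ(v_i) = <v_i, a> is a linear equation in the a_j's. Collect the n equations into a matrix system V a = ℓ, where row i of V is v_i (expressed in the standard basis). Since V is invertible (lower-triangular with 1s on the diagonal, up to permutation), solve by back-substitution:
  V =
[[1, 1, 0, 0],
 [1, 0, 0, 0],
 [1, -1, 1, 1],
 [0, 1, 1, 0]]
  V a = (1, -2, -8, 4)
Solving gives a = (-2, 3, 1, -4).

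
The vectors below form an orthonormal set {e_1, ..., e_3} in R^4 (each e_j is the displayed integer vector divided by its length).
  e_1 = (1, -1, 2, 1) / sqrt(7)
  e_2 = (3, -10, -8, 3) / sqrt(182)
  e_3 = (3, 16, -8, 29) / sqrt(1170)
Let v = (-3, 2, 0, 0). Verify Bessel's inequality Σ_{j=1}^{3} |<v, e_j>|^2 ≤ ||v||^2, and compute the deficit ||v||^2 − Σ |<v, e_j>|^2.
Σ |<v, e_j>|^2 = 389/45; ||v||^2 = 13; deficit = 196/45

Write each e_j = u_j / sqrt(<u_j, u_j>) where u_j is the displayed integer vector. Then <v, e_j> = <v, u_j> / sqrt(<u_j, u_j>), so |<v, e_j>|^2 = <v, u_j>^2 / <u_j, u_j>.
Coefficients: <v, e_1> = -5/sqrt(7), <v, e_2> = -29/sqrt(182), <v, e_3> = 23/sqrt(1170).
Square and sum: Σ |<v, e_j>|^2 = 389/45.
Compute ||v||^2 = v·v = 13.
Deficit = 13 − 389/45 = 196/45 ≥ 0, confirming Bessel's inequality. (The deficit equals ||v − Σ <v,e_j> e_j||^2, the squared distance from v to span{e_j}.)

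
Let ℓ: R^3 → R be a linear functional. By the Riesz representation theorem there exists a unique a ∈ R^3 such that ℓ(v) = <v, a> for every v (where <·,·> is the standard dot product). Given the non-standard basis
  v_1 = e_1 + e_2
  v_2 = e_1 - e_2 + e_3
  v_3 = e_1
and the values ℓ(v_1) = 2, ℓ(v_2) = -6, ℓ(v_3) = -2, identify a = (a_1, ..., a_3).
a = (-2, 4, 0)

Write a = (a_1, ..., a_3) in the standard basis. For each basis vector v_i, ℓ(v_i) = <v_i, a> is a linear equation in the a_j's. Collect the n equations into a matrix system V a = ℓ, where row i of V is v_i (expressed in the standard basis). Since V is invertible (lower-triangular with 1s on the diagonal, up to permutation), solve by back-substitution:
  V =
[[1, 1, 0],
 [1, -1, 1],
 [1, 0, 0]]
  V a = (2, -6, -2)
Solving gives a = (-2, 4, 0).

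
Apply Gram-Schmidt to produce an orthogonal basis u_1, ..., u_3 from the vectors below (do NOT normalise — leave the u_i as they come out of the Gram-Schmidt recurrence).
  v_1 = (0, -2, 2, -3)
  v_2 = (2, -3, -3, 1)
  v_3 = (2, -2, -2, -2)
Orthogonal basis:
  u_1 = (0, -2, 2, -3)
  u_2 = (2, -57/17, -45/17, 8/17)
  u_3 = (126/191, 182/191, -178/191, -240/191)

Apply the Gram-Schmidt recurrence
  u_1 = v_1
  u_i = v_i − Σ_{j<i} ((v_i · u_j) / (u_j · u_j)) · u_j.

Step by step this gives:
  u_1 = (0, -2, 2, -3)
  u_2 = (2, -57/17, -45/17, 8/17)
  u_3 = (126/191, 182/191, -178/191, -240/191)

Orthogonality check:
  u_2 · u_1 = 0 (should be 0)
  u_3 · u_1 = 0 (should be 0)
  u_3 · u_2 = 0 (should be 0)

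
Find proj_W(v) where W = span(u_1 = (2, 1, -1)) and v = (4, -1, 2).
proj_W(v) = (5/3, 5/6, -5/6)

Set up U = [u_1 | ... | u_1] ∈ R^(3×1). The projector onto W = col(U) is P = U (U^T U)^(-1) U^T.
Compute U^T U =
  [6],
and U^T v = (5).
Solve U^T U · c = U^T v for the coefficients: c = (5/6). The projection is proj_W(v) = U c.
Check: (v - proj_W(v)) · u_1 = 0  (should be 0).
Result: proj_W(v) = (5/3, 5/6, -5/6).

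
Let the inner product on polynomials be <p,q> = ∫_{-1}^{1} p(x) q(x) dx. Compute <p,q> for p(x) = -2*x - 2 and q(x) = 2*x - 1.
<p,q> = 4/3

Expand the product: p(x)·q(x) = -4*x^2 - 2*x + 2.
∫_{-1}^{1} of each monomial x^k gives [2/(k+1) if k even, 0 if k odd]. Integrating term-by-term (or equivalently evaluating the antiderivative F(x) = -4*x^3/3 - x^2 + 2*x at the endpoints):
  F(1) − F(−1) = -1/3 − (-5/3) = 4/3.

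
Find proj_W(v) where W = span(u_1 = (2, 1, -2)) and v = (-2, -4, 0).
proj_W(v) = (-16/9, -8/9, 16/9)

Set up U = [u_1 | ... | u_1] ∈ R^(3×1). The projector onto W = col(U) is P = U (U^T U)^(-1) U^T.
Compute U^T U =
  [9],
and U^T v = (-8).
Solve U^T U · c = U^T v for the coefficients: c = (-8/9). The projection is proj_W(v) = U c.
Check: (v - proj_W(v)) · u_1 = 0  (should be 0).
Result: proj_W(v) = (-16/9, -8/9, 16/9).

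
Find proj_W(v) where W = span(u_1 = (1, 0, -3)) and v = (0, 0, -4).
proj_W(v) = (6/5, 0, -18/5)

Set up U = [u_1 | ... | u_1] ∈ R^(3×1). The projector onto W = col(U) is P = U (U^T U)^(-1) U^T.
Compute U^T U =
  [10],
and U^T v = (12).
Solve U^T U · c = U^T v for the coefficients: c = (6/5). The projection is proj_W(v) = U c.
Check: (v - proj_W(v)) · u_1 = 0  (should be 0).
Result: proj_W(v) = (6/5, 0, -18/5).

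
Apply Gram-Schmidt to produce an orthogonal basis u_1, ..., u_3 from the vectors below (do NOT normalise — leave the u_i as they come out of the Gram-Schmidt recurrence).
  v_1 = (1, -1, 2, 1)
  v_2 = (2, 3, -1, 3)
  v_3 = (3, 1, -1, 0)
Orthogonal basis:
  u_1 = (1, -1, 2, 1)
  u_2 = (2, 3, -1, 3)
  u_3 = (49/23, -7/23, -13/23, -30/23)

Apply the Gram-Schmidt recurrence
  u_1 = v_1
  u_i = v_i − Σ_{j<i} ((v_i · u_j) / (u_j · u_j)) · u_j.

Step by step this gives:
  u_1 = (1, -1, 2, 1)
  u_2 = (2, 3, -1, 3)
  u_3 = (49/23, -7/23, -13/23, -30/23)

Orthogonality check:
  u_2 · u_1 = 0 (should be 0)
  u_3 · u_1 = 0 (should be 0)
  u_3 · u_2 = 0 (should be 0)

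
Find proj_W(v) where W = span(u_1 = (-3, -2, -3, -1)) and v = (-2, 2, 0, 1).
proj_W(v) = (-3/23, -2/23, -3/23, -1/23)

Set up U = [u_1 | ... | u_1] ∈ R^(4×1). The projector onto W = col(U) is P = U (U^T U)^(-1) U^T.
Compute U^T U =
  [23],
and U^T v = (1).
Solve U^T U · c = U^T v for the coefficients: c = (1/23). The projection is proj_W(v) = U c.
Check: (v - proj_W(v)) · u_1 = 0  (should be 0).
Result: proj_W(v) = (-3/23, -2/23, -3/23, -1/23).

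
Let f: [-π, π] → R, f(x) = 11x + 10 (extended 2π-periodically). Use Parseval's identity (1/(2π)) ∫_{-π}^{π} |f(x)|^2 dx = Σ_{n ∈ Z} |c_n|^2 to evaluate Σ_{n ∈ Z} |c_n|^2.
Σ |c_n|^2 = 121π^2/3 + 100

Expand and integrate term by term over [-π, π]:
  ∫ (11x)^2 dx = 121·(2π^3/3); ∫ 2·11·(10)·x dx = 0 (odd integrand); ∫ 10^2 dx = 100·2π.
So (1/(2π)) ∫_{-π}^{π} (11x + 10)^2 dx = 121π^2/3 + 100 = 121π^2/3 + 100.
Parseval ⇒ Σ |c_n|^2 = 121π^2/3 + 100.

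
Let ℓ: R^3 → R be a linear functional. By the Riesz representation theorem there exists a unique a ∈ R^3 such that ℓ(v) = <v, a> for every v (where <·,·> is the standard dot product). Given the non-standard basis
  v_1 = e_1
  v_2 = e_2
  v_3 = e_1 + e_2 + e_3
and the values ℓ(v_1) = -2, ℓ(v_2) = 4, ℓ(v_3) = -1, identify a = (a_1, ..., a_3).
a = (-2, 4, -3)

Write a = (a_1, ..., a_3) in the standard basis. For each basis vector v_i, ℓ(v_i) = <v_i, a> is a linear equation in the a_j's. Collect the n equations into a matrix system V a = ℓ, where row i of V is v_i (expressed in the standard basis). Since V is invertible (lower-triangular with 1s on the diagonal, up to permutation), solve by back-substitution:
  V =
[[1, 0, 0],
 [0, 1, 0],
 [1, 1, 1]]
  V a = (-2, 4, -1)
Solving gives a = (-2, 4, -3).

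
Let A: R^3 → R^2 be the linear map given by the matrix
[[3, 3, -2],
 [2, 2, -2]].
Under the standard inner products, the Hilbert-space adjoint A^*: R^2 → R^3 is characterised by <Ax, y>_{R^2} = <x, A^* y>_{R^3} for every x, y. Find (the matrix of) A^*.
A^* = A^T =
[[3, 2],
 [3, 2],
 [-2, -2]]

For real matrices with standard dot products, the defining identity <Ax, y> = <x, A^* y> gives (Ax)^T y = x^T (A^*) y, i.e. x^T A^T y = x^T (A^*) y. Since this holds for all x, y, we must have A^* = A^T. Therefore
A^* =
[[3, 2],
 [3, 2],
 [-2, -2]].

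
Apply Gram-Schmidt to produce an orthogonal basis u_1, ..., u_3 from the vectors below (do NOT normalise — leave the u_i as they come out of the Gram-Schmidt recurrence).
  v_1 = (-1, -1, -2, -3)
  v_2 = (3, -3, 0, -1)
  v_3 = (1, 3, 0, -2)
Orthogonal basis:
  u_1 = (-1, -1, -2, -3)
  u_2 = (16/5, -14/5, 2/5, -2/5)
  u_3 = (131/69, 170/69, 25/69, -39/23)

Apply the Gram-Schmidt recurrence
  u_1 = v_1
  u_i = v_i − Σ_{j<i} ((v_i · u_j) / (u_j · u_j)) · u_j.

Step by step this gives:
  u_1 = (-1, -1, -2, -3)
  u_2 = (16/5, -14/5, 2/5, -2/5)
  u_3 = (131/69, 170/69, 25/69, -39/23)

Orthogonality check:
  u_2 · u_1 = 0 (should be 0)
  u_3 · u_1 = 0 (should be 0)
  u_3 · u_2 = 0 (should be 0)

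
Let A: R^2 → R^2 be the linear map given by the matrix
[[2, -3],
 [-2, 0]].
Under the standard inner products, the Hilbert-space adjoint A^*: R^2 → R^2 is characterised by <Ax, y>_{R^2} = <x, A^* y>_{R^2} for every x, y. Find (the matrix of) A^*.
A^* = A^T =
[[2, -2],
 [-3, 0]]

For real matrices with standard dot products, the defining identity <Ax, y> = <x, A^* y> gives (Ax)^T y = x^T (A^*) y, i.e. x^T A^T y = x^T (A^*) y. Since this holds for all x, y, we must have A^* = A^T. Therefore
A^* =
[[2, -2],
 [-3, 0]].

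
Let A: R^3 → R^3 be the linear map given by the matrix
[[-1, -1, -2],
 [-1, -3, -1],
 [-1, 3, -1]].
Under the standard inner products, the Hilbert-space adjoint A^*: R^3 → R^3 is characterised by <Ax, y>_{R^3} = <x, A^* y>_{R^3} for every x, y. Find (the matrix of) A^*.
A^* = A^T =
[[-1, -1, -1],
 [-1, -3, 3],
 [-2, -1, -1]]

For real matrices with standard dot products, the defining identity <Ax, y> = <x, A^* y> gives (Ax)^T y = x^T (A^*) y, i.e. x^T A^T y = x^T (A^*) y. Since this holds for all x, y, we must have A^* = A^T. Therefore
A^* =
[[-1, -1, -1],
 [-1, -3, 3],
 [-2, -1, -1]].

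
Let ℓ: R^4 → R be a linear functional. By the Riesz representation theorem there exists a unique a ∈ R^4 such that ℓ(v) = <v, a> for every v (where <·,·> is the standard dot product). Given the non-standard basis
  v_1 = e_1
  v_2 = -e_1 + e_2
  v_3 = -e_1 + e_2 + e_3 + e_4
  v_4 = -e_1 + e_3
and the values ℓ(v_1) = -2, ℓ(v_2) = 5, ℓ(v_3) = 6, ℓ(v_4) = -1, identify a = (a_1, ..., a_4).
a = (-2, 3, -3, 4)

Write a = (a_1, ..., a_4) in the standard basis. For each basis vector v_i, ℓ(v_i) = <v_i, a> is a linear equation in the a_j's. Collect the n equations into a matrix system V a = ℓ, where row i of V is v_i (expressed in the standard basis). Since V is invertible (lower-triangular with 1s on the diagonal, up to permutation), solve by back-substitution:
  V =
[[1, 0, 0, 0],
 [-1, 1, 0, 0],
 [-1, 1, 1, 1],
 [-1, 0, 1, 0]]
  V a = (-2, 5, 6, -1)
Solving gives a = (-2, 3, -3, 4).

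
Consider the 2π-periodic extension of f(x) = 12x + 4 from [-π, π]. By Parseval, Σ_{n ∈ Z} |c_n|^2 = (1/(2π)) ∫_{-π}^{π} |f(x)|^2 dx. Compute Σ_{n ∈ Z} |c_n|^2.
Σ |c_n|^2 = 48π^2 + 16

Expand and integrate term by term over [-π, π]:
  ∫ (12x)^2 dx = 144·(2π^3/3); ∫ 2·12·(4)·x dx = 0 (odd integrand); ∫ 4^2 dx = 16·2π.
So (1/(2π)) ∫_{-π}^{π} (12x + 4)^2 dx = 144π^2/3 + 16 = 48π^2 + 16.
Parseval ⇒ Σ |c_n|^2 = 48π^2 + 16.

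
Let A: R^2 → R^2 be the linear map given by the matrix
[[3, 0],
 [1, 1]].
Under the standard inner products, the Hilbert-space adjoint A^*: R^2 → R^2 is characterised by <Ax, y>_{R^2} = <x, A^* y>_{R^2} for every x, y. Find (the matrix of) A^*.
A^* = A^T =
[[3, 1],
 [0, 1]]

For real matrices with standard dot products, the defining identity <Ax, y> = <x, A^* y> gives (Ax)^T y = x^T (A^*) y, i.e. x^T A^T y = x^T (A^*) y. Since this holds for all x, y, we must have A^* = A^T. Therefore
A^* =
[[3, 1],
 [0, 1]].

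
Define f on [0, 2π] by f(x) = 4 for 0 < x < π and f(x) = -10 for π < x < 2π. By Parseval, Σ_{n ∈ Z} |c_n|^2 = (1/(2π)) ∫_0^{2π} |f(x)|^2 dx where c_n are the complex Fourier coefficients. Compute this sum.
Σ |c_n|^2 = 58

Parseval equates the L^2 energy of f (normalised by 1/(2π)) with the ℓ^2 sum of its Fourier coefficients: (1/(2π)) ∫_0^{2π} |f|^2 = Σ |c_n|^2.
Compute the left side: (1/(2π)) [∫_0^π 4^2 dx + ∫_π^{2π} (-10)^2 dx] = (1/(2π)) · (16π + 100π) = (16 + 100)/2 = 58.
So Σ_{n ∈ Z} |c_n|^2 = 58.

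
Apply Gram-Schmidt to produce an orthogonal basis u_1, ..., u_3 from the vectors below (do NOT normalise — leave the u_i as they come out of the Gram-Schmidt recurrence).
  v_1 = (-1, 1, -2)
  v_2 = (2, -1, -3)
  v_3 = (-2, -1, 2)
Orthogonal basis:
  u_1 = (-1, 1, -2)
  u_2 = (5/2, -3/2, -2)
  u_3 = (-1, -7/5, -1/5)

Apply the Gram-Schmidt recurrence
  u_1 = v_1
  u_i = v_i − Σ_{j<i} ((v_i · u_j) / (u_j · u_j)) · u_j.

Step by step this gives:
  u_1 = (-1, 1, -2)
  u_2 = (5/2, -3/2, -2)
  u_3 = (-1, -7/5, -1/5)

Orthogonality check:
  u_2 · u_1 = 0 (should be 0)
  u_3 · u_1 = 0 (should be 0)
  u_3 · u_2 = 0 (should be 0)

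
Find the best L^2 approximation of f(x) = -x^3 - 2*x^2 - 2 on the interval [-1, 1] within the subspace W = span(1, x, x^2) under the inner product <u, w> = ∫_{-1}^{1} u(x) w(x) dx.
g(x) = -2*x^2 - 3*x/5 - 2

The best approximation g ∈ W is the orthogonal projection of f onto W. Writing g = a_0 + a_1 x + a_2 x^2, the coefficients solve the normal equations G · a = b where
  G_{ij} = <φ_i, φ_j> and b_i = <f, φ_i>, with φ_0 = 1, φ_1 = x, φ_2 = x^2.
G =
  [2, 0, 2/3]
  [0, 2/3, 0]
  [2/3, 0, 2/5],
b = (-16/3, -2/5, -32/15).
Solving gives a_0 = -2, a_1 = -3/5, a_2 = -2, so
  g(x) = -2*x^2 - 3*x/5 - 2.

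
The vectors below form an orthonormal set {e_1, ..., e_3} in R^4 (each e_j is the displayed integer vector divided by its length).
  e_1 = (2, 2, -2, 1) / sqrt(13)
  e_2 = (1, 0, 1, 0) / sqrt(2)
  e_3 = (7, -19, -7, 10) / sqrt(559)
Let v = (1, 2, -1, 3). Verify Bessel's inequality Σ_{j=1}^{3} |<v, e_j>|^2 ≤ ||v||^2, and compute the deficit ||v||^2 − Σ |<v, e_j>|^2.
Σ |<v, e_j>|^2 = 403/43; ||v||^2 = 15; deficit = 242/43

Write each e_j = u_j / sqrt(<u_j, u_j>) where u_j is the displayed integer vector. Then <v, e_j> = <v, u_j> / sqrt(<u_j, u_j>), so |<v, e_j>|^2 = <v, u_j>^2 / <u_j, u_j>.
Coefficients: <v, e_1> = 11/sqrt(13), <v, e_2> = 0/sqrt(2), <v, e_3> = 6/sqrt(559).
Square and sum: Σ |<v, e_j>|^2 = 403/43.
Compute ||v||^2 = v·v = 15.
Deficit = 15 − 403/43 = 242/43 ≥ 0, confirming Bessel's inequality. (The deficit equals ||v − Σ <v,e_j> e_j||^2, the squared distance from v to span{e_j}.)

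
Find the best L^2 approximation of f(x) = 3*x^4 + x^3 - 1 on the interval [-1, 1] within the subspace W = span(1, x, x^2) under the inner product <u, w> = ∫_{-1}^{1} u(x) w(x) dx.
g(x) = 18*x^2/7 + 3*x/5 - 44/35

The best approximation g ∈ W is the orthogonal projection of f onto W. Writing g = a_0 + a_1 x + a_2 x^2, the coefficients solve the normal equations G · a = b where
  G_{ij} = <φ_i, φ_j> and b_i = <f, φ_i>, with φ_0 = 1, φ_1 = x, φ_2 = x^2.
G =
  [2, 0, 2/3]
  [0, 2/3, 0]
  [2/3, 0, 2/5],
b = (-4/5, 2/5, 4/21).
Solving gives a_0 = -44/35, a_1 = 3/5, a_2 = 18/7, so
  g(x) = 18*x^2/7 + 3*x/5 - 44/35.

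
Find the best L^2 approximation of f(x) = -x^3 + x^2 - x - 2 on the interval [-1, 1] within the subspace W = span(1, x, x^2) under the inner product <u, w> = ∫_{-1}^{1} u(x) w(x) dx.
g(x) = x^2 - 8*x/5 - 2

The best approximation g ∈ W is the orthogonal projection of f onto W. Writing g = a_0 + a_1 x + a_2 x^2, the coefficients solve the normal equations G · a = b where
  G_{ij} = <φ_i, φ_j> and b_i = <f, φ_i>, with φ_0 = 1, φ_1 = x, φ_2 = x^2.
G =
  [2, 0, 2/3]
  [0, 2/3, 0]
  [2/3, 0, 2/5],
b = (-10/3, -16/15, -14/15).
Solving gives a_0 = -2, a_1 = -8/5, a_2 = 1, so
  g(x) = x^2 - 8*x/5 - 2.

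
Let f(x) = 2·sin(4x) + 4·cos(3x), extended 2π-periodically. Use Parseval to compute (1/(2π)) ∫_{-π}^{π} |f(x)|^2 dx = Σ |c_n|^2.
Σ |c_n|^2 = 10

Expand |f|^2 and use orthogonality of {sin(nx), cos(mx)} on [-π, π]:
  ∫_{-π}^{π} sin(nx)^2 dx = π, ∫ cos(mx)^2 dx = π, and cross terms integrate to 0.
So ∫_{-π}^{π} f(x)^2 dx = 2^2 · π + 4^2 · π = (4 + 16)π.
Divide by 2π: (4 + 16)/2 = 10.
By Parseval, this equals Σ |c_n|^2.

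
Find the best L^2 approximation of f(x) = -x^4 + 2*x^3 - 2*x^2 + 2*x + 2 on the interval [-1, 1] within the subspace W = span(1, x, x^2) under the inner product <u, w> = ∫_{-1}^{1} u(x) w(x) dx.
g(x) = -20*x^2/7 + 16*x/5 + 73/35

The best approximation g ∈ W is the orthogonal projection of f onto W. Writing g = a_0 + a_1 x + a_2 x^2, the coefficients solve the normal equations G · a = b where
  G_{ij} = <φ_i, φ_j> and b_i = <f, φ_i>, with φ_0 = 1, φ_1 = x, φ_2 = x^2.
G =
  [2, 0, 2/3]
  [0, 2/3, 0]
  [2/3, 0, 2/5],
b = (34/15, 32/15, 26/105).
Solving gives a_0 = 73/35, a_1 = 16/5, a_2 = -20/7, so
  g(x) = -20*x^2/7 + 16*x/5 + 73/35.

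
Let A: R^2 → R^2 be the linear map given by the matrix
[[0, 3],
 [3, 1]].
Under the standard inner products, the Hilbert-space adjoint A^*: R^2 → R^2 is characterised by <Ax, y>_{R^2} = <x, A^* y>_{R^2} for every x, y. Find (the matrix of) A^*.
A^* = A^T =
[[0, 3],
 [3, 1]]

For real matrices with standard dot products, the defining identity <Ax, y> = <x, A^* y> gives (Ax)^T y = x^T (A^*) y, i.e. x^T A^T y = x^T (A^*) y. Since this holds for all x, y, we must have A^* = A^T. Therefore
A^* =
[[0, 3],
 [3, 1]].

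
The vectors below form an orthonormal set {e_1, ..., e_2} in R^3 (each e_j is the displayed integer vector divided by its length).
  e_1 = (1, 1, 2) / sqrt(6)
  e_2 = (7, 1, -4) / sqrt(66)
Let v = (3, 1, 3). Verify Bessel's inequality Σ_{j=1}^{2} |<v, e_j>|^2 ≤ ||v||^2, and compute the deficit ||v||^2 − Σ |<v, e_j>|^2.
Σ |<v, e_j>|^2 = 200/11; ||v||^2 = 19; deficit = 9/11

Write each e_j = u_j / sqrt(<u_j, u_j>) where u_j is the displayed integer vector. Then <v, e_j> = <v, u_j> / sqrt(<u_j, u_j>), so |<v, e_j>|^2 = <v, u_j>^2 / <u_j, u_j>.
Coefficients: <v, e_1> = 10/sqrt(6), <v, e_2> = 10/sqrt(66).
Square and sum: Σ |<v, e_j>|^2 = 200/11.
Compute ||v||^2 = v·v = 19.
Deficit = 19 − 200/11 = 9/11 ≥ 0, confirming Bessel's inequality. (The deficit equals ||v − Σ <v,e_j> e_j||^2, the squared distance from v to span{e_j}.)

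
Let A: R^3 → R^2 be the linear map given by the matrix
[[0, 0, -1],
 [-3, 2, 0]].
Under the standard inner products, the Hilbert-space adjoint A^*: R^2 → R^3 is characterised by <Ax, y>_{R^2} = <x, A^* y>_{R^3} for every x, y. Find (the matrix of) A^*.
A^* = A^T =
[[0, -3],
 [0, 2],
 [-1, 0]]

For real matrices with standard dot products, the defining identity <Ax, y> = <x, A^* y> gives (Ax)^T y = x^T (A^*) y, i.e. x^T A^T y = x^T (A^*) y. Since this holds for all x, y, we must have A^* = A^T. Therefore
A^* =
[[0, -3],
 [0, 2],
 [-1, 0]].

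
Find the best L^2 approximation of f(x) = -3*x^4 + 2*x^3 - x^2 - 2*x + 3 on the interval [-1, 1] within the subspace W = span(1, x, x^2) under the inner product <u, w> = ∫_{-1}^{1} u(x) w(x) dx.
g(x) = -25*x^2/7 - 4*x/5 + 114/35

The best approximation g ∈ W is the orthogonal projection of f onto W. Writing g = a_0 + a_1 x + a_2 x^2, the coefficients solve the normal equations G · a = b where
  G_{ij} = <φ_i, φ_j> and b_i = <f, φ_i>, with φ_0 = 1, φ_1 = x, φ_2 = x^2.
G =
  [2, 0, 2/3]
  [0, 2/3, 0]
  [2/3, 0, 2/5],
b = (62/15, -8/15, 26/35).
Solving gives a_0 = 114/35, a_1 = -4/5, a_2 = -25/7, so
  g(x) = -25*x^2/7 - 4*x/5 + 114/35.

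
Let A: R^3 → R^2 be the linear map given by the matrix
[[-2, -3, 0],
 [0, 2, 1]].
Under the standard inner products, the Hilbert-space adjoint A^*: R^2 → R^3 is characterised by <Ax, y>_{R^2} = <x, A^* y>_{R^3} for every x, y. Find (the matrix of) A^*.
A^* = A^T =
[[-2, 0],
 [-3, 2],
 [0, 1]]

For real matrices with standard dot products, the defining identity <Ax, y> = <x, A^* y> gives (Ax)^T y = x^T (A^*) y, i.e. x^T A^T y = x^T (A^*) y. Since this holds for all x, y, we must have A^* = A^T. Therefore
A^* =
[[-2, 0],
 [-3, 2],
 [0, 1]].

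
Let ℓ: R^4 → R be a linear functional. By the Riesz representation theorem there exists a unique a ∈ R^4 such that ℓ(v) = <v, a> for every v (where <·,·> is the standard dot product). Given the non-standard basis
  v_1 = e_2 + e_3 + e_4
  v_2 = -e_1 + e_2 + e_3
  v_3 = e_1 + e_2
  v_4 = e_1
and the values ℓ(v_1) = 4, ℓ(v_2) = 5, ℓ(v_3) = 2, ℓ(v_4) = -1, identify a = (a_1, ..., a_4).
a = (-1, 3, 1, 0)

Write a = (a_1, ..., a_4) in the standard basis. For each basis vector v_i, ℓ(v_i) = <v_i, a> is a linear equation in the a_j's. Collect the n equations into a matrix system V a = ℓ, where row i of V is v_i (expressed in the standard basis). Since V is invertible (lower-triangular with 1s on the diagonal, up to permutation), solve by back-substitution:
  V =
[[0, 1, 1, 1],
 [-1, 1, 1, 0],
 [1, 1, 0, 0],
 [1, 0, 0, 0]]
  V a = (4, 5, 2, -1)
Solving gives a = (-1, 3, 1, 0).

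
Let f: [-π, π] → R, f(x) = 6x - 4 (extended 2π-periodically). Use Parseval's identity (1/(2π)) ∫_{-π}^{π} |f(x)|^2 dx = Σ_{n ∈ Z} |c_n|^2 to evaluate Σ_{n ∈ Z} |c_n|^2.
Σ |c_n|^2 = 12π^2 + 16

Expand and integrate term by term over [-π, π]:
  ∫ (6x)^2 dx = 36·(2π^3/3); ∫ 2·6·(-4)·x dx = 0 (odd integrand); ∫ (-4)^2 dx = 16·2π.
So (1/(2π)) ∫_{-π}^{π} (6x - 4)^2 dx = 36π^2/3 + 16 = 12π^2 + 16.
Parseval ⇒ Σ |c_n|^2 = 12π^2 + 16.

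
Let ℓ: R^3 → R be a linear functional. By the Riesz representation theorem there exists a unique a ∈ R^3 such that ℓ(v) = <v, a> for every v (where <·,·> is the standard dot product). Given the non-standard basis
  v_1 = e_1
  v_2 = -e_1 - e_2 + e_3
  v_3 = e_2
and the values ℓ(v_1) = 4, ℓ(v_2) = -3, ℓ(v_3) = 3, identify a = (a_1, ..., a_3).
a = (4, 3, 4)

Write a = (a_1, ..., a_3) in the standard basis. For each basis vector v_i, ℓ(v_i) = <v_i, a> is a linear equation in the a_j's. Collect the n equations into a matrix system V a = ℓ, where row i of V is v_i (expressed in the standard basis). Since V is invertible (lower-triangular with 1s on the diagonal, up to permutation), solve by back-substitution:
  V =
[[1, 0, 0],
 [-1, -1, 1],
 [0, 1, 0]]
  V a = (4, -3, 3)
Solving gives a = (4, 3, 4).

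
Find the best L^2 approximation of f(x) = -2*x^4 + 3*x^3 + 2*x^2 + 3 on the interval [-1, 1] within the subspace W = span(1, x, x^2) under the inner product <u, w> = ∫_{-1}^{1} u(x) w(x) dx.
g(x) = 2*x^2/7 + 9*x/5 + 111/35

The best approximation g ∈ W is the orthogonal projection of f onto W. Writing g = a_0 + a_1 x + a_2 x^2, the coefficients solve the normal equations G · a = b where
  G_{ij} = <φ_i, φ_j> and b_i = <f, φ_i>, with φ_0 = 1, φ_1 = x, φ_2 = x^2.
G =
  [2, 0, 2/3]
  [0, 2/3, 0]
  [2/3, 0, 2/5],
b = (98/15, 6/5, 78/35).
Solving gives a_0 = 111/35, a_1 = 9/5, a_2 = 2/7, so
  g(x) = 2*x^2/7 + 9*x/5 + 111/35.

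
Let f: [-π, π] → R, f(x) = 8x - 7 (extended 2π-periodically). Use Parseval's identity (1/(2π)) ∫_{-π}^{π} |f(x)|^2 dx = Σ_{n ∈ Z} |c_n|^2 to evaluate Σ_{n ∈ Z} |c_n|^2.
Σ |c_n|^2 = 64π^2/3 + 49

Expand and integrate term by term over [-π, π]:
  ∫ (8x)^2 dx = 64·(2π^3/3); ∫ 2·8·(-7)·x dx = 0 (odd integrand); ∫ (-7)^2 dx = 49·2π.
So (1/(2π)) ∫_{-π}^{π} (8x - 7)^2 dx = 64π^2/3 + 49 = 64π^2/3 + 49.
Parseval ⇒ Σ |c_n|^2 = 64π^2/3 + 49.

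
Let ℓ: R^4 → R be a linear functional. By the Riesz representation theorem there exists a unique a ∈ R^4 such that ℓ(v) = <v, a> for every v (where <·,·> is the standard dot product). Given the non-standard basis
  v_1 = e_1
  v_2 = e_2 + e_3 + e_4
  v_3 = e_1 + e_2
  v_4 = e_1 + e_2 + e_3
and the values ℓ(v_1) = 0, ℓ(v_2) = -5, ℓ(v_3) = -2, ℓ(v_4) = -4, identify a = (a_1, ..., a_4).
a = (0, -2, -2, -1)

Write a = (a_1, ..., a_4) in the standard basis. For each basis vector v_i, ℓ(v_i) = <v_i, a> is a linear equation in the a_j's. Collect the n equations into a matrix system V a = ℓ, where row i of V is v_i (expressed in the standard basis). Since V is invertible (lower-triangular with 1s on the diagonal, up to permutation), solve by back-substitution:
  V =
[[1, 0, 0, 0],
 [0, 1, 1, 1],
 [1, 1, 0, 0],
 [1, 1, 1, 0]]
  V a = (0, -5, -2, -4)
Solving gives a = (0, -2, -2, -1).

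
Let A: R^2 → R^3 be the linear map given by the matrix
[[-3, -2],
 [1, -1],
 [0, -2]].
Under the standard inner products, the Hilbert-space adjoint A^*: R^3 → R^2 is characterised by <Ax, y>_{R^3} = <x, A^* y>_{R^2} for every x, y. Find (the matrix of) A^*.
A^* = A^T =
[[-3, 1, 0],
 [-2, -1, -2]]

For real matrices with standard dot products, the defining identity <Ax, y> = <x, A^* y> gives (Ax)^T y = x^T (A^*) y, i.e. x^T A^T y = x^T (A^*) y. Since this holds for all x, y, we must have A^* = A^T. Therefore
A^* =
[[-3, 1, 0],
 [-2, -1, -2]].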